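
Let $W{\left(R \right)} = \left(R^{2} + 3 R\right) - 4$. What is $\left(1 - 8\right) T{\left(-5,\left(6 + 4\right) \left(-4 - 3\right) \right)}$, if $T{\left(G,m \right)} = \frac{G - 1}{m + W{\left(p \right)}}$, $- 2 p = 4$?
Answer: $- \frac{21}{38} \approx -0.55263$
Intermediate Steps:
$p = -2$ ($p = \left(- \frac{1}{2}\right) 4 = -2$)
$W{\left(R \right)} = -4 + R^{2} + 3 R$
$T{\left(G,m \right)} = \frac{-1 + G}{-6 + m}$ ($T{\left(G,m \right)} = \frac{G - 1}{m + \left(-4 + \left(-2\right)^{2} + 3 \left(-2\right)\right)} = \frac{-1 + G}{m - 6} = \frac{-1 + G}{-6 + m}$)
$\left(1 - 8\right) T{\left(-5,\left(6 + 4\right) \left(-4 - 3\right) \right)} = \left(1 - 8\right) \frac{-1 - 5}{-6 + \left(6 + 4\right) \left(-4 - 3\right)} = - 7 \frac{1}{-6 + 10 \left(-7\right)} \left(-6\right) = - 7 \frac{1}{-6 - 70} \left(-6\right) = - 7 \frac{1}{-76} \left(-6\right) = - 7 \left(\left(- \frac{1}{76}\right) \left(-6\right)\right) = \left(-7\right) \frac{3}{38} = - \frac{21}{38}$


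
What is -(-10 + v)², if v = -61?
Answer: -5041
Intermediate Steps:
-(-10 + v)² = -(-10 - 61)² = -1*(-71)² = -1*5041 = -5041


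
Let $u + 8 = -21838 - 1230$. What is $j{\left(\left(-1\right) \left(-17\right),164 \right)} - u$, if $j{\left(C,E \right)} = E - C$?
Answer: $23223$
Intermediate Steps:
$u = -23076$ ($u = -8 - 23068 = -23076$)
$j{\left(\left(-1\right) \left(-17\right),164 \right)} - u = \left(164 - \left(-1\right) \left(-17\right)\right) - -23076 = \left(164 - 17\right) + 23076 = 147 + 23076 = 23223$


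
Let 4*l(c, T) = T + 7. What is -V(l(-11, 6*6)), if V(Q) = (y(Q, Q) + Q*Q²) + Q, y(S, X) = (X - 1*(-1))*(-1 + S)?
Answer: -87527/64 ≈ -1367.6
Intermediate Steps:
y(S, X) = (1 + X)*(-1 + S) (y(S, X) = (X + 1)*(-1 + S) = (1 + X)*(-1 + S))
l(c, T) = 7/4 + T/4 (l(c, T) = (T + 7)/4 = (7 + T)/4 = 7/4 + T/4)
V(Q) = -1 + Q + Q² + Q³ (V(Q) = ((-1 + Q - Q + Q*Q) + Q*Q²) + Q = ((-1 + Q - Q + Q²) + Q³) + Q = ((-1 + Q²) + Q³) + Q = (-1 + Q² + Q³) + Q = -1 + Q + Q² + Q³)
-V(l(-11, 6*6)) = -(-1 + (7/4 + (6*6)/4) + (7/4 + (6*6)/4)² + (7/4 + (6*6)/4)³) = -(-1 + (7/4 + (¼)*36) + (7/4 + (¼)*36)² + (7/4 + (¼)*36)³) = -(-1 + (7/4 + 9) + (7/4 + 9)² + (7/4 + 9)³) = -(-1 + 43/4 + (43/4)² + (43/4)³) = -(-1 + 43/4 + 1849/16 + 79507/64) = -1*87527/64 = -87527/64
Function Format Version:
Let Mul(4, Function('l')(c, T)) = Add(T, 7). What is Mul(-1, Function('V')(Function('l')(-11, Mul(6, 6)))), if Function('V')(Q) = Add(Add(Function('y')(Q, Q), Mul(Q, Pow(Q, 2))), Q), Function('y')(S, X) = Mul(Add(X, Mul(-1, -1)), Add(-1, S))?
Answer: Rational(-87527, 64) ≈ -1367.6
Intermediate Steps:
Function('y')(S, X) = Mul(Add(1, X), Add(-1, S)) (Function('y')(S, X) = Mul(Add(X, 1), Add(-1, S)) = Mul(Add(1, X), Add(-1, S)))
Function('l')(c, T) = Add(Rational(7, 4), Mul(Rational(1, 4), T)) (Function('l')(c, T) = Mul(Rational(1, 4), Add(T, 7)) = Mul(Rational(1, 4), Add(7, T)) = Add(Rational(7, 4), Mul(Rational(1, 4), T)))
Function('V')(Q) = Add(-1, Q, Pow(Q, 2), Pow(Q, 3)) (Function('V')(Q) = Add(Add(Add(-1, Q, Mul(-1, Q), Mul(Q, Q)), Mul(Q, Pow(Q, 2))), Q) = Add(Add(Add(-1, Q, Mul(-1, Q), Pow(Q, 2)), Pow(Q, 3)), Q) = Add(Add(Add(-1, Pow(Q, 2)), Pow(Q, 3)), Q) = Add(Add(-1, Pow(Q, 2), Pow(Q, 3)), Q) = Add(-1, Q, Pow(Q, 2), Pow(Q, 3)))
Mul(-1, Function('V')(Function('l')(-11, Mul(6, 6)))) = Mul(-1, Add(-1, Add(Rational(7, 4), Mul(Rational(1, 4), Mul(6, 6))), Pow(Add(Rational(7, 4), Mul(Rational(1, 4), Mul(6, 6))), 2), Pow(Add(Rational(7, 4), Mul(Rational(1, 4), Mul(6, 6))), 3))) = Mul(-1, Add(-1, Add(Rational(7, 4), Mul(Rational(1, 4), 36)), Pow(Add(Rational(7, 4), Mul(Rational(1, 4), 36)), 2), Pow(Add(Rational(7, 4), Mul(Rational(1, 4), 36)), 3))) = Mul(-1, Add(-1, Add(Rational(7, 4), 9), Pow(Add(Rational(7, 4), 9), 2), Pow(Add(Rational(7, 4), 9), 3))) = Mul(-1, Add(-1, Rational(43, 4), Pow(Rational(43, 4), 2), Pow(Rational(43, 4), 3))) = Mul(-1, Add(-1, Rational(43, 4), Rational(1849, 16), Rational(79507, 64))) = Mul(-1, Rational(87527, 64)) = Rational(-87527, 64)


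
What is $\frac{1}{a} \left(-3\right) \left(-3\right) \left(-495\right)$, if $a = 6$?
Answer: $- \frac{1485}{2} \approx -742.5$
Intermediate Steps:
$\frac{1}{a} \left(-3\right) \left(-3\right) \left(-495\right) = \frac{1}{6} \left(-3\right) \left(-3\right) \left(-495\right) = \left(- \frac{1}{2}\right) \left(-3\right) \left(-495\right) = \frac{3}{2} \left(-495\right) = - \frac{1485}{2}$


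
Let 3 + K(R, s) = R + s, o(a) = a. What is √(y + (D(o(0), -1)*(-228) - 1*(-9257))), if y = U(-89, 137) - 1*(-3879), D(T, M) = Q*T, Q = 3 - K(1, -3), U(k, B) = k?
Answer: √13047 ≈ 114.22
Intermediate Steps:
K(R, s) = -3 + R + s (K(R, s) = -3 + (R + s) = -3 + R + s)
Q = 8 (Q = 3 - (-3 + 1 - 3) = 3 - 1*(-5) = 3 + 5 = 8)
D(T, M) = 8*T
y = 3790 (y = -89 - 1*(-3879) = -89 + 3879 = 3790)
√(y + (D(o(0), -1)*(-228) - 1*(-9257))) = √(3790 + ((8*0)*(-228) - 1*(-9257))) = √(3790 + (0*(-228) + 9257)) = √(3790 + (0 + 9257)) = √(3790 + 9257) = √13047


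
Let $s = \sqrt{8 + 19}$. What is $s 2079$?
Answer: $6237 \sqrt{3} \approx 10803.0$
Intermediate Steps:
$s = 3 \sqrt{3}$ ($s = \sqrt{27} = 3 \sqrt{3} \approx 5.1962$)
$s 2079 = 3 \sqrt{3} \cdot 2079 = 6237 \sqrt{3}$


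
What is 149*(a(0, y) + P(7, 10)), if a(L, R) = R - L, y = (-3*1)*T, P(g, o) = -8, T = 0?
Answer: -1192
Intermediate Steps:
y = 0 (y = -3*1*0 = -3*0 = 0)
149*(a(0, y) + P(7, 10)) = 149*((0 - 1*0) - 8) = 149*((0 + 0) - 8) = 149*(0 - 8) = 149*(-8) = -1192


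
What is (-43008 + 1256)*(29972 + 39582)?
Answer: -2904018608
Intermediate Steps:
(-43008 + 1256)*(29972 + 39582) = -41752*69554 = -2904018608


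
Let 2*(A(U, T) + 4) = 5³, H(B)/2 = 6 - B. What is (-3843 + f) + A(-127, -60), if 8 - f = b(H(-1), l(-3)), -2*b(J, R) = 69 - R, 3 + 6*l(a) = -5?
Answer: -11224/3 ≈ -3741.3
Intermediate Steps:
l(a) = -4/3 (l(a) = -½ + (⅙)*(-5) = -½ - ⅚ = -4/3)
H(B) = 12 - 2*B (H(B) = 2*(6 - B) = 12 - 2*B)
b(J, R) = -69/2 + R/2 (b(J, R) = -(69 - R)/2 = -69/2 + R/2)
f = 259/6 (f = 8 - (-69/2 + (½)*(-4/3)) = 8 - (-69/2 - ⅔) = 8 - 1*(-211/6) = 8 + 211/6 = 259/6 ≈ 43.167)
A(U, T) = 117/2 (A(U, T) = -4 + (½)*5³ = -4 + (½)*125 = -4 + 125/2 = 117/2)
(-3843 + f) + A(-127, -60) = (-3843 + 259/6) + 117/2 = -22799/6 + 117/2 = -11224/3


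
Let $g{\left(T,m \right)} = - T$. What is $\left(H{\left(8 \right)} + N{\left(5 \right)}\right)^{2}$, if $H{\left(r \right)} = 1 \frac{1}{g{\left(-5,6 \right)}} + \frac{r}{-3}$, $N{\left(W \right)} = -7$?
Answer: $\frac{20164}{225} \approx 89.618$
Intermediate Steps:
$H{\left(r \right)} = \frac{1}{5} - \frac{r}{3}$ ($H{\left(r \right)} = 1 \frac{1}{\left(-1\right) \left(-5\right)} + \frac{r}{-3} = 1 \cdot \frac{1}{5} + r \left(- \frac{1}{3}\right) = 1 \cdot \frac{1}{5} - \frac{r}{3} = \frac{1}{5} - \frac{r}{3}$)
$\left(H{\left(8 \right)} + N{\left(5 \right)}\right)^{2} = \left(\left(\frac{1}{5} - \frac{8}{3}\right) - 7\right)^{2} = \left(- \frac{37}{15} - 7\right)^{2} = \left(- \frac{142}{15}\right)^{2} = \frac{20164}{225}$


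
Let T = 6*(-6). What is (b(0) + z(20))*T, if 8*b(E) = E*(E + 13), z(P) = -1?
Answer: 36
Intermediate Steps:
T = -36
b(E) = E*(13 + E)/8 (b(E) = (E*(E + 13))/8 = (E*(13 + E))/8 = E*(13 + E)/8)
(b(0) + z(20))*T = ((⅛)*0*(13 + 0) - 1)*(-36) = ((⅛)*0*13 - 1)*(-36) = (0 - 1)*(-36) = -1*(-36) = 36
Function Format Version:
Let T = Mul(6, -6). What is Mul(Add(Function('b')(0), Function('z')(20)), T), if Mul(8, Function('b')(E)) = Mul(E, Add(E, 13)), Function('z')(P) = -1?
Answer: 36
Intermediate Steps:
T = -36
Function('b')(E) = Mul(Rational(1, 8), E, Add(13, E)) (Function('b')(E) = Mul(Rational(1, 8), Mul(E, Add(E, 13))) = Mul(Rational(1, 8), Mul(E, Add(13, E))) = Mul(Rational(1, 8), E, Add(13, E)))
Mul(Add(Function('b')(0), Function('z')(20)), T) = Mul(Add(Mul(Rational(1, 8), 0, Add(13, 0)), -1), -36) = Mul(Add(Mul(Rational(1, 8), 0, 13), -1), -36) = Mul(Add(0, -1), -36) = Mul(-1, -36) = 36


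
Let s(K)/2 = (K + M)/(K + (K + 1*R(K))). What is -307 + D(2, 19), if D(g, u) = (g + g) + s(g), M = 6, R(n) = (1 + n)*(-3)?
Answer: -1531/5 ≈ -306.20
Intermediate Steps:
R(n) = -3 - 3*n
s(K) = 2*(6 + K)/(-3 - K) (s(K) = 2*((K + 6)/(K + (K + 1*(-3 - 3*K)))) = 2*((6 + K)/(K + (K + (-3 - 3*K)))) = 2*((6 + K)/(K + (-3 - 2*K))) = 2*((6 + K)/(-3 - K)) = 2*(6 + K)/(-3 - K))
D(g, u) = 2*g + 2*(6 + g)/(-3 - g) (D(g, u) = (g + g) + 2*(6 + g)/(-3 - g) = 2*g + 2*(6 + g)/(-3 - g))
-307 + D(2, 19) = -307 + 2*(-6 + 2**2 + 2*2)/(3 + 2) = -307 + 2*(-6 + 4 + 4)/5 = -307 + 2*(1/5)*2 = -307 + 4/5 = -1531/5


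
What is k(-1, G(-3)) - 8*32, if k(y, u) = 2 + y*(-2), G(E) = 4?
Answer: -252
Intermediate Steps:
k(y, u) = 2 - 2*y
k(-1, G(-3)) - 8*32 = (2 - 2*(-1)) - 8*32 = (2 + 2) - 256 = 4 - 256 = -252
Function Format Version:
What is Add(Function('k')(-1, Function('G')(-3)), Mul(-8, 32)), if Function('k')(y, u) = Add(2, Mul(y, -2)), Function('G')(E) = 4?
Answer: -252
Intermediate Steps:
Function('k')(y, u) = Add(2, Mul(-2, y))
Add(Function('k')(-1, Function('G')(-3)), Mul(-8, 32)) = Add(Add(2, Mul(-2, -1)), Mul(-8, 32)) = Add(Add(2, 2), -256) = Add(4, -256) = -252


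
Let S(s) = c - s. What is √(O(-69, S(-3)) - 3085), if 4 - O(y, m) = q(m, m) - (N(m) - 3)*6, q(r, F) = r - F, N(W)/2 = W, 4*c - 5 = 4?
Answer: 2*I*√759 ≈ 55.1*I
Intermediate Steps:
c = 9/4 (c = 5/4 + (¼)*4 = 5/4 + 1 = 9/4 ≈ 2.2500)
S(s) = 9/4 - s
N(W) = 2*W
O(y, m) = -14 + 12*m (O(y, m) = 4 - ((m - m) - (2*m - 3)*6) = 4 - (0 - (-3 + 2*m)*6) = 4 - (0 - (-18 + 12*m)) = 4 - (0 + (18 - 12*m)) = 4 - (18 - 12*m) = 4 + (-18 + 12*m) = -14 + 12*m)
√(O(-69, S(-3)) - 3085) = √((-14 + 12*(9/4 - 1*(-3))) - 3085) = √((-14 + 12*(9/4 + 3)) - 3085) = √((-14 + 12*(21/4)) - 3085) = √((-14 + 63) - 3085) = √(49 - 3085) = √(-3036) = 2*I*√759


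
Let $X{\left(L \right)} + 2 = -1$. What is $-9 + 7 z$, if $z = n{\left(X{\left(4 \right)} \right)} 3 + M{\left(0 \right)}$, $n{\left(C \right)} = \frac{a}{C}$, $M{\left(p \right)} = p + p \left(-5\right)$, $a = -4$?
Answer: $19$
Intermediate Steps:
$X{\left(L \right)} = -3$ ($X{\left(L \right)} = -2 - 1 = -3$)
$M{\left(p \right)} = - 4 p$ ($M{\left(p \right)} = p - 5 p = - 4 p$)
$n{\left(C \right)} = - \frac{4}{C}$
$z = 4$ ($z = - \frac{4}{-3} \cdot 3 - 0 = \left(-4\right) \left(- \frac{1}{3}\right) 3 + 0 = \frac{4}{3} \cdot 3 + 0 = 4 + 0 = 4$)
$-9 + 7 z = -9 + 7 \cdot 4 = -9 + 28 = 19$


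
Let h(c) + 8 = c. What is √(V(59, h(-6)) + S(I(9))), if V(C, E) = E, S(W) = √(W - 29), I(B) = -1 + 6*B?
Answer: √(-14 + 2*√6) ≈ 3.0168*I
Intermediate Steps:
h(c) = -8 + c
S(W) = √(-29 + W)
√(V(59, h(-6)) + S(I(9))) = √((-8 - 6) + √(-29 + (-1 + 6*9))) = √(-14 + √(-29 + (-1 + 54))) = √(-14 + √(-29 + 53)) = √(-14 + √24) = √(-14 + 2*√6)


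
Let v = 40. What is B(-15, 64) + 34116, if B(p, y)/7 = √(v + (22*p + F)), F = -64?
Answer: 34116 + 7*I*√354 ≈ 34116.0 + 131.7*I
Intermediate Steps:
B(p, y) = 7*√(-24 + 22*p) (B(p, y) = 7*√(40 + (22*p - 64)) = 7*√(40 + (-64 + 22*p)) = 7*√(-24 + 22*p))
B(-15, 64) + 34116 = 7*√(-24 + 22*(-15)) + 34116 = 7*√(-24 - 330) + 34116 = 7*√(-354) + 34116 = 7*(I*√354) + 34116 = 7*I*√354 + 34116 = 34116 + 7*I*√354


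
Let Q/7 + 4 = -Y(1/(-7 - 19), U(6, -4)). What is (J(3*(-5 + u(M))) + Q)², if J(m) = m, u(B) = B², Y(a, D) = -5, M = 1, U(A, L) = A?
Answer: 25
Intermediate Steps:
Q = 7 (Q = -28 + 7*(-1*(-5)) = -28 + 7*5 = -28 + 35 = 7)
(J(3*(-5 + u(M))) + Q)² = (3*(-5 + 1²) + 7)² = (3*(-5 + 1) + 7)² = (3*(-4) + 7)² = (-12 + 7)² = (-5)² = 25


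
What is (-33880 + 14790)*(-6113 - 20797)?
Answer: 513711900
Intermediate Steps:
(-33880 + 14790)*(-6113 - 20797) = -19090*(-26910) = 513711900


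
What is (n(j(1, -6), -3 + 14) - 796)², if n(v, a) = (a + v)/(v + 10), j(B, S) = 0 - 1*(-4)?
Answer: 123854641/196 ≈ 6.3191e+5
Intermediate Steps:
j(B, S) = 4 (j(B, S) = 0 + 4 = 4)
n(v, a) = (a + v)/(10 + v)
(n(j(1, -6), -3 + 14) - 796)² = (((-3 + 14) + 4)/(10 + 4) - 796)² = ((11 + 4)/14 - 796)² = ((1/14)*15 - 796)² = (15/14 - 796)² = (-11129/14)² = 123854641/196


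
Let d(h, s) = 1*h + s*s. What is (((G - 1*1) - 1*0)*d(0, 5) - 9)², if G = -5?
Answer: 25281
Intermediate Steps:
d(h, s) = h + s²
(((G - 1*1) - 1*0)*d(0, 5) - 9)² = (((-5 - 1*1) - 1*0)*(0 + 5²) - 9)² = (((-5 - 1) + 0)*(0 + 25) - 9)² = ((-6 + 0)*25 - 9)² = (-6*25 - 9)² = (-150 - 9)² = (-159)² = 25281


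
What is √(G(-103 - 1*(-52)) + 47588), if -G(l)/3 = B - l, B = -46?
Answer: √47573 ≈ 218.11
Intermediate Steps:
G(l) = 138 + 3*l (G(l) = -3*(-46 - l) = 138 + 3*l)
√(G(-103 - 1*(-52)) + 47588) = √((138 + 3*(-103 - 1*(-52))) + 47588) = √((138 + 3*(-103 + 52)) + 47588) = √((138 + 3*(-51)) + 47588) = √((138 - 153) + 47588) = √(-15 + 47588) = √47573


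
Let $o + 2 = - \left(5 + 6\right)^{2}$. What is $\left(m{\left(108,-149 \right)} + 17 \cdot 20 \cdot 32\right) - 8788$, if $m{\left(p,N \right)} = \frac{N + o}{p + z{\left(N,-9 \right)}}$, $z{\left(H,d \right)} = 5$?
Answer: $\frac{236124}{113} \approx 2089.6$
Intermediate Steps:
$o = -123$ ($o = -2 - \left(5 + 6\right)^{2} = -2 - 11^{2} = -2 - 121 = -123$)
$m{\left(p,N \right)} = \frac{-123 + N}{5 + p}$ ($m{\left(p,N \right)} = \frac{N - 123}{p + 5} = \frac{-123 + N}{5 + p}$)
$\left(m{\left(108,-149 \right)} + 17 \cdot 20 \cdot 32\right) - 8788 = \left(\frac{-123 - 149}{5 + 108} + 17 \cdot 20 \cdot 32\right) - 8788 = \left(\frac{1}{113} \left(-272\right) + 340 \cdot 32\right) - 8788 = \left(\frac{1}{113} \left(-272\right) + 10880\right) - 8788 = \left(- \frac{272}{113} + 10880\right) - 8788 = \frac{1229168}{113} - 8788 = \frac{236124}{113}$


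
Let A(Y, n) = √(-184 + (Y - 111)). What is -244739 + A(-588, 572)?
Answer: -244739 + I*√883 ≈ -2.4474e+5 + 29.715*I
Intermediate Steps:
A(Y, n) = √(-295 + Y) (A(Y, n) = √(-184 + (-111 + Y)) = √(-295 + Y))
-244739 + A(-588, 572) = -244739 + √(-295 - 588) = -244739 + √(-883) = -244739 + I*√883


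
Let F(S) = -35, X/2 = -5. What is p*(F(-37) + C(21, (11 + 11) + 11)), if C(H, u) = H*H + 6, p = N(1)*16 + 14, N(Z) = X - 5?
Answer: -93112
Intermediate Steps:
X = -10 (X = 2*(-5) = -10)
N(Z) = -15 (N(Z) = -10 - 5 = -15)
p = -226 (p = -15*16 + 14 = -240 + 14 = -226)
C(H, u) = 6 + H² (C(H, u) = H² + 6 = 6 + H²)
p*(F(-37) + C(21, (11 + 11) + 11)) = -226*(-35 + (6 + 21²)) = -226*(-35 + (6 + 441)) = -226*(-35 + 447) = -226*412 = -93112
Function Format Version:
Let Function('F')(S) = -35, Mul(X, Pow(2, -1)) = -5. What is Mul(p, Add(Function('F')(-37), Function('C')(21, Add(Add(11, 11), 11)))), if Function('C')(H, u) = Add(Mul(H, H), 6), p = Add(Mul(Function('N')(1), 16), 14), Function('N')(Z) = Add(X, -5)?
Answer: -93112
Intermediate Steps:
X = -10 (X = Mul(2, -5) = -10)
Function('N')(Z) = -15 (Function('N')(Z) = Add(-10, -5) = -15)
p = -226 (p = Add(Mul(-15, 16), 14) = Add(-240, 14) = -226)
Function('C')(H, u) = Add(6, Pow(H, 2)) (Function('C')(H, u) = Add(Pow(H, 2), 6) = Add(6, Pow(H, 2)))
Mul(p, Add(Function('F')(-37), Function('C')(21, Add(Add(11, 11), 11)))) = Mul(-226, Add(-35, Add(6, Pow(21, 2)))) = Mul(-226, Add(-35, Add(6, 441))) = Mul(-226, Add(-35, 447)) = Mul(-226, 412) = -93112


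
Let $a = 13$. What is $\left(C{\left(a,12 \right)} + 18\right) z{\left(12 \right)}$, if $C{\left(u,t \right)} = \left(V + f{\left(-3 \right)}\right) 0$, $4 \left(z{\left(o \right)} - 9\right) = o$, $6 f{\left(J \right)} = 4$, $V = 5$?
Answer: $216$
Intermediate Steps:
$f{\left(J \right)} = \frac{2}{3}$ ($f{\left(J \right)} = \frac{1}{6} \cdot 4 = \frac{2}{3}$)
$z{\left(o \right)} = 9 + \frac{o}{4}$
$C{\left(u,t \right)} = 0$ ($C{\left(u,t \right)} = \left(5 + \frac{2}{3}\right) 0 = \frac{17}{3} \cdot 0 = 0$)
$\left(C{\left(a,12 \right)} + 18\right) z{\left(12 \right)} = \left(0 + 18\right) \left(9 + \frac{1}{4} \cdot 12\right) = 18 \left(9 + 3\right) = 18 \cdot 12 = 216$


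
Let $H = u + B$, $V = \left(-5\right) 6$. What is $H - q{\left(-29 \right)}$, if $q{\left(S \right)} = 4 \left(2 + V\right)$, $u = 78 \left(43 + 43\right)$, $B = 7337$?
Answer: $14157$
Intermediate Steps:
$V = -30$
$u = 6708$ ($u = 78 \cdot 86 = 6708$)
$q{\left(S \right)} = -112$ ($q{\left(S \right)} = 4 \left(2 - 30\right) = 4 \left(-28\right) = -112$)
$H = 14045$ ($H = 6708 + 7337 = 14045$)
$H - q{\left(-29 \right)} = 14045 - -112 = 14045 + 112 = 14157$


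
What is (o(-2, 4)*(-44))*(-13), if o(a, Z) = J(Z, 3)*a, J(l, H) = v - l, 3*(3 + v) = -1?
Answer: 25168/3 ≈ 8389.3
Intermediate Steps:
v = -10/3 (v = -3 + (⅓)*(-1) = -3 - ⅓ = -10/3 ≈ -3.3333)
J(l, H) = -10/3 - l
o(a, Z) = a*(-10/3 - Z) (o(a, Z) = (-10/3 - Z)*a = a*(-10/3 - Z))
(o(-2, 4)*(-44))*(-13) = (-⅓*(-2)*(10 + 3*4)*(-44))*(-13) = (-⅓*(-2)*(10 + 12)*(-44))*(-13) = (-⅓*(-2)*22*(-44))*(-13) = ((44/3)*(-44))*(-13) = -1936/3*(-13) = 25168/3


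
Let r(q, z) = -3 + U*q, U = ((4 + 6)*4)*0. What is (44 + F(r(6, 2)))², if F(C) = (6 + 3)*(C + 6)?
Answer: 5041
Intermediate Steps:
U = 0 (U = (10*4)*0 = 40*0 = 0)
r(q, z) = -3 (r(q, z) = -3 + 0*q = -3 + 0 = -3)
F(C) = 54 + 9*C (F(C) = 9*(6 + C) = 54 + 9*C)
(44 + F(r(6, 2)))² = (44 + (54 + 9*(-3)))² = (44 + (54 - 27))² = (44 + 27)² = 71² = 5041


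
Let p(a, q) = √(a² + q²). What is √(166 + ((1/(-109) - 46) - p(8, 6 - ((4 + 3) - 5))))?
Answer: √(1425611 - 47524*√5)/109 ≈ 10.538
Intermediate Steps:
√(166 + ((1/(-109) - 46) - p(8, 6 - ((4 + 3) - 5)))) = √(166 + ((1/(-109) - 46) - √(8² + (6 - ((4 + 3) - 5))²))) = √(166 + ((-1/109 - 46) - √(64 + (6 - (7 - 5))²))) = √(166 + (-5015/109 - √(64 + (6 - 1*2)²))) = √(166 + (-5015/109 - √(64 + (6 - 2)²))) = √(166 + (-5015/109 - √(64 + 4²))) = √(166 + (-5015/109 - √(64 + 16))) = √(166 + (-5015/109 - √80)) = √(166 + (-5015/109 - 4*√5)) = √(13079/109 - 4*√5)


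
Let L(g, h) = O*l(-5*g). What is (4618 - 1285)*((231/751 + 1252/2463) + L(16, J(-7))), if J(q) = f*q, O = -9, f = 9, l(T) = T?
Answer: 1481299149715/616571 ≈ 2.4025e+6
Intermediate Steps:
J(q) = 9*q
L(g, h) = 45*g (L(g, h) = -(-45)*g = 45*g)
(4618 - 1285)*((231/751 + 1252/2463) + L(16, J(-7))) = (4618 - 1285)*((231/751 + 1252/2463) + 45*16) = 3333*((231*(1/751) + 1252*(1/2463)) + 720) = 3333*((231/751 + 1252/2463) + 720) = 3333*(1509205/1849713 + 720) = 3333*(1333302565/1849713) = 1481299149715/616571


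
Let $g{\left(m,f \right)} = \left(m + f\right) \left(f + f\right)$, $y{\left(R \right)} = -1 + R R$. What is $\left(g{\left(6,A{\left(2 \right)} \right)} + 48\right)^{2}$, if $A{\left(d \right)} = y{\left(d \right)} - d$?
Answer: $3844$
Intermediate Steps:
$y{\left(R \right)} = -1 + R^{2}$
$A{\left(d \right)} = -1 + d^{2} - d$ ($A{\left(d \right)} = \left(-1 + d^{2}\right) - d = -1 + d^{2} - d$)
$g{\left(m,f \right)} = 2 f \left(f + m\right)$ ($g{\left(m,f \right)} = \left(f + m\right) 2 f = 2 f \left(f + m\right)$)
$\left(g{\left(6,A{\left(2 \right)} \right)} + 48\right)^{2} = \left(2 \left(-1 + 2^{2} - 2\right) \left(\left(-1 + 2^{2} - 2\right) + 6\right) + 48\right)^{2} = \left(2 \left(-1 + 4 - 2\right) \left(\left(-1 + 4 - 2\right) + 6\right) + 48\right)^{2} = \left(2 \cdot 1 \left(1 + 6\right) + 48\right)^{2} = \left(2 \cdot 1 \cdot 7 + 48\right)^{2} = \left(14 + 48\right)^{2} = 62^{2} = 3844$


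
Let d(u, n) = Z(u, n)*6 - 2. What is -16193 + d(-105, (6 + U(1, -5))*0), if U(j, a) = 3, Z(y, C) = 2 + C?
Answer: -16183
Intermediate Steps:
d(u, n) = 10 + 6*n (d(u, n) = (2 + n)*6 - 2 = (12 + 6*n) - 2 = 10 + 6*n)
-16193 + d(-105, (6 + U(1, -5))*0) = -16193 + (10 + 6*((6 + 3)*0)) = -16193 + (10 + 6*(9*0)) = -16193 + (10 + 6*0) = -16193 + (10 + 0) = -16193 + 10 = -16183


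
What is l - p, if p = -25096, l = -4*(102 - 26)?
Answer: 24792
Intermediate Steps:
l = -304 (l = -4*76 = -304)
l - p = -304 - 1*(-25096) = -304 + 25096 = 24792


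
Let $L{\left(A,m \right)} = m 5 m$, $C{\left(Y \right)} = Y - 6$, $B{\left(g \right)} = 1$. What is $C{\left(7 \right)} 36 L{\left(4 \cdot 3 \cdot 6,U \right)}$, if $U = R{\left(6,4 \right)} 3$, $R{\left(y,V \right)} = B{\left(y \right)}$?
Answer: $1620$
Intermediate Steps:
$C{\left(Y \right)} = -6 + Y$ ($C{\left(Y \right)} = Y - 6 = -6 + Y$)
$R{\left(y,V \right)} = 1$
$U = 3$ ($U = 1 \cdot 3 = 3$)
$L{\left(A,m \right)} = 5 m^{2}$ ($L{\left(A,m \right)} = 5 m m = 5 m^{2}$)
$C{\left(7 \right)} 36 L{\left(4 \cdot 3 \cdot 6,U \right)} = \left(-6 + 7\right) 36 \cdot 5 \cdot 3^{2} = 1 \cdot 36 \cdot 5 \cdot 9 = 36 \cdot 45 = 1620$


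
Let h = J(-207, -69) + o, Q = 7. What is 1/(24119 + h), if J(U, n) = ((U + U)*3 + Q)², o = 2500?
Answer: 1/1551844 ≈ 6.4439e-7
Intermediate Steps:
J(U, n) = (7 + 6*U)² (J(U, n) = ((U + U)*3 + 7)² = ((2*U)*3 + 7)² = (6*U + 7)² = (7 + 6*U)²)
h = 1527725 (h = (7 + 6*(-207))² + 2500 = (7 - 1242)² + 2500 = (-1235)² + 2500 = 1525225 + 2500 = 1527725)
1/(24119 + h) = 1/(24119 + 1527725) = 1/1551844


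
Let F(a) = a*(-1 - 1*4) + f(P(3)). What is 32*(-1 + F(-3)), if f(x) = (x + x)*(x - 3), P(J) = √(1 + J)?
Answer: 320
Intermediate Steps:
f(x) = 2*x*(-3 + x) (f(x) = (2*x)*(-3 + x) = 2*x*(-3 + x))
F(a) = -4 - 5*a (F(a) = a*(-1 - 1*4) + 2*√(1 + 3)*(-3 + √(1 + 3)) = a*(-1 - 4) + 2*√4*(-3 + √4) = a*(-5) + 2*2*(-3 + 2) = -5*a + 2*2*(-1) = -5*a - 4 = -4 - 5*a)
32*(-1 + F(-3)) = 32*(-1 + (-4 - 5*(-3))) = 32*(-1 + (-4 + 15)) = 32*(-1 + 11) = 32*10 = 320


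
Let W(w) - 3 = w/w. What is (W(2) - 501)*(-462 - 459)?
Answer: 457737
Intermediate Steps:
W(w) = 4 (W(w) = 3 + w/w = 3 + 1 = 4)
(W(2) - 501)*(-462 - 459) = (4 - 501)*(-462 - 459) = -497*(-921) = 457737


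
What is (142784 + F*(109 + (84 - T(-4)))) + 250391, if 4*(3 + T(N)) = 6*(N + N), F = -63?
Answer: 380071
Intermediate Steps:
T(N) = -3 + 3*N (T(N) = -3 + (6*(N + N))/4 = -3 + (6*(2*N))/4 = -3 + (12*N)/4 = -3 + 3*N)
(142784 + F*(109 + (84 - T(-4)))) + 250391 = (142784 - 63*(109 + (84 - (-3 + 3*(-4))))) + 250391 = (142784 - 63*(109 + (84 - (-3 - 12)))) + 250391 = (142784 - 63*(109 + (84 - 1*(-15)))) + 250391 = (142784 - 63*(109 + (84 + 15))) + 250391 = (142784 - 63*(109 + 99)) + 250391 = (142784 - 63*208) + 250391 = (142784 - 13104) + 250391 = 129680 + 250391 = 380071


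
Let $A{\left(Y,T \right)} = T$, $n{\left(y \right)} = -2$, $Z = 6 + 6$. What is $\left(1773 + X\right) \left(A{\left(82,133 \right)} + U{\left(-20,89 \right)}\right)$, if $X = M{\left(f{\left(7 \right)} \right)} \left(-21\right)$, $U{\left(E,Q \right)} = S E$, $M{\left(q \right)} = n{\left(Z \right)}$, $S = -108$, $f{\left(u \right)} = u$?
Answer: $4161795$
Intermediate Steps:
$Z = 12$
$M{\left(q \right)} = -2$
$U{\left(E,Q \right)} = - 108 E$
$X = 42$ ($X = \left(-2\right) \left(-21\right) = 42$)
$\left(1773 + X\right) \left(A{\left(82,133 \right)} + U{\left(-20,89 \right)}\right) = \left(1773 + 42\right) \left(133 - -2160\right) = 1815 \left(133 + 2160\right) = 1815 \cdot 2293 = 4161795$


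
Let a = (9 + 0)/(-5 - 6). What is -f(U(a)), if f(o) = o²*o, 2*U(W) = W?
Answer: 729/10648 ≈ 0.068464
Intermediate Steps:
a = -9/11 (a = 9/(-11) = 9*(-1/11) = -9/11 ≈ -0.81818)
U(W) = W/2
f(o) = o³
-f(U(a)) = -((½)*(-9/11))³ = -(-9/22)³ = -1*(-729/10648) = 729/10648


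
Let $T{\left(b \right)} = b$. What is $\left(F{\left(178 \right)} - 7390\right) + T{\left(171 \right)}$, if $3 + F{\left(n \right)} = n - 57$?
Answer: $-7101$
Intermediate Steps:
$F{\left(n \right)} = -60 + n$ ($F{\left(n \right)} = -3 + \left(n - 57\right) = -3 + \left(-57 + n\right) = -60 + n$)
$\left(F{\left(178 \right)} - 7390\right) + T{\left(171 \right)} = \left(\left(-60 + 178\right) - 7390\right) + 171 = \left(118 - 7390\right) + 171 = -7272 + 171 = -7101$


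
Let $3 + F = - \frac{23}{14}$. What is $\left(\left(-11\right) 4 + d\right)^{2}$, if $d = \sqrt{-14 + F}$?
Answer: $\frac{26843}{14} - \frac{132 i \sqrt{406}}{7} \approx 1917.4 - 379.96 i$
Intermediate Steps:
$F = - \frac{65}{14}$ ($F = -3 - \frac{23}{14} = - \frac{65}{14} \approx -4.6429$)
$d = \frac{3 i \sqrt{406}}{14}$ ($d = \sqrt{-14 - \frac{65}{14}} = \sqrt{- \frac{261}{14}} = \frac{3 i \sqrt{406}}{14} \approx 4.3177 i$)
$\left(\left(-11\right) 4 + d\right)^{2} = \left(\left(-11\right) 4 + \frac{3 i \sqrt{406}}{14}\right)^{2} = \left(-44 + \frac{3 i \sqrt{406}}{14}\right)^{2}$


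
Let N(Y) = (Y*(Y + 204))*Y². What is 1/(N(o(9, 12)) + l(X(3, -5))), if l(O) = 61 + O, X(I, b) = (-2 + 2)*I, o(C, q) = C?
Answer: 1/155338 ≈ 6.4376e-6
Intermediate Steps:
N(Y) = Y³*(204 + Y) (N(Y) = (Y*(204 + Y))*Y² = Y³*(204 + Y))
X(I, b) = 0 (X(I, b) = 0*I = 0)
1/(N(o(9, 12)) + l(X(3, -5))) = 1/(9³*(204 + 9) + (61 + 0)) = 1/(729*213 + 61) = 1/(155277 + 61) = 1/155338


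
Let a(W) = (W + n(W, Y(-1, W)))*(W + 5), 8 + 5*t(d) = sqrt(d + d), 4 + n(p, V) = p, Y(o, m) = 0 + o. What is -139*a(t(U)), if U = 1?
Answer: 84512/25 + 278*sqrt(2)/25 ≈ 3396.2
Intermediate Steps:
Y(o, m) = o
n(p, V) = -4 + p
t(d) = -8/5 + sqrt(2)*sqrt(d)/5 (t(d) = -8/5 + sqrt(d + d)/5 = -8/5 + sqrt(2*d)/5 = -8/5 + (sqrt(2)*sqrt(d))/5 = -8/5 + sqrt(2)*sqrt(d)/5)
a(W) = (-4 + 2*W)*(5 + W) (a(W) = (W + (-4 + W))*(W + 5) = (-4 + 2*W)*(5 + W))
-139*a(t(U)) = -139*(-20 + 2*(-8/5 + sqrt(2)*sqrt(1)/5)**2 + 6*(-8/5 + sqrt(2)*sqrt(1)/5)) = -139*(-20 + 2*(-8/5 + (1/5)*sqrt(2)*1)**2 + 6*(-8/5 + (1/5)*sqrt(2)*1)) = -139*(-20 + 2*(-8/5 + sqrt(2)/5)**2 + 6*(-8/5 + sqrt(2)/5)) = -139*(-20 + 2*(-8/5 + sqrt(2)/5)**2 + (-48/5 + 6*sqrt(2)/5)) = -139*(-148/5 + 2*(-8/5 + sqrt(2)/5)**2 + 6*sqrt(2)/5) = 20572/5 - 278*(-8/5 + sqrt(2)/5)**2 - 834*sqrt(2)/5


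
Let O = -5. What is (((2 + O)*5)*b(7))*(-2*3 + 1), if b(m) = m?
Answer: 525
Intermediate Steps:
(((2 + O)*5)*b(7))*(-2*3 + 1) = (((2 - 5)*5)*7)*(-2*3 + 1) = (-3*5*7)*(-6 + 1) = -15*7*(-5) = -105*(-5) = 525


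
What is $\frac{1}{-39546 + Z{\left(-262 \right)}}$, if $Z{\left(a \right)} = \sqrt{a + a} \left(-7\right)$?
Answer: $\frac{i}{2 \left(- 19773 i + 7 \sqrt{131}\right)} \approx -2.5287 \cdot 10^{-5} + 1.0246 \cdot 10^{-7} i$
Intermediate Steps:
$Z{\left(a \right)} = - 7 \sqrt{2} \sqrt{a}$ ($Z{\left(a \right)} = \sqrt{2 a} \left(-7\right) = \sqrt{2} \sqrt{a} \left(-7\right) = - 7 \sqrt{2} \sqrt{a}$)
$\frac{1}{-39546 + Z{\left(-262 \right)}} = \frac{1}{-39546 - 7 \sqrt{2} \sqrt{-262}} = \frac{1}{-39546 - 7 \sqrt{2} i \sqrt{262}} = \frac{1}{-39546 - 14 i \sqrt{131}}$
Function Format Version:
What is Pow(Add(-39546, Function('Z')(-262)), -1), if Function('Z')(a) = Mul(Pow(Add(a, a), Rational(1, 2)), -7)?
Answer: Mul(Rational(1, 2), I, Pow(Add(Mul(-19773, I), Mul(7, Pow(131, Rational(1, 2)))), -1)) ≈ Add(-2.5287e-5, Mul(1.0246e-7, I))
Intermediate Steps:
Function('Z')(a) = Mul(-7, Pow(2, Rational(1, 2)), Pow(a, Rational(1, 2))) (Function('Z')(a) = Mul(Pow(Mul(2, a), Rational(1, 2)), -7) = Mul(Mul(Pow(2, Rational(1, 2)), Pow(a, Rational(1, 2))), -7) = Mul(-7, Pow(2, Rational(1, 2)), Pow(a, Rational(1, 2))))
Pow(Add(-39546, Function('Z')(-262)), -1) = Pow(Add(-39546, Mul(-7, Pow(2, Rational(1, 2)), Pow(-262, Rational(1, 2)))), -1) = Pow(Add(-39546, Mul(-7, Pow(2, Rational(1, 2)), Mul(I, Pow(262, Rational(1, 2))))), -1) = Pow(Add(-39546, Mul(-14, I, Pow(131, Rational(1, 2)))), -1)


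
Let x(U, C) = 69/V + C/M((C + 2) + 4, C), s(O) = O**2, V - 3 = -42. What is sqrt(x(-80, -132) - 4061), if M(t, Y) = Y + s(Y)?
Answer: I*sqrt(11782902027)/1703 ≈ 63.74*I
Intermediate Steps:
V = -39 (V = 3 - 42 = -39)
M(t, Y) = Y + Y**2
x(U, C) = -23/13 + 1/(1 + C) (x(U, C) = 69/(-39) + C/((C*(1 + C))) = 69*(-1/39) + C*(1/(C*(1 + C))) = -23/13 + 1/(1 + C))
sqrt(x(-80, -132) - 4061) = sqrt((-10 - 23*(-132))/(13*(1 - 132)) - 4061) = sqrt((1/13)*(-10 + 3036)/(-131) - 4061) = sqrt((1/13)*(-1/131)*3026 - 4061) = sqrt(-3026/1703 - 4061) = sqrt(-6918909/1703) = I*sqrt(11782902027)/1703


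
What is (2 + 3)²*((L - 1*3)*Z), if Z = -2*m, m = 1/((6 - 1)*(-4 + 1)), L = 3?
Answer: 0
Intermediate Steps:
m = -1/15 (m = 1/(5*(-3)) = 1/(-15) = -1/15 ≈ -0.066667)
Z = 2/15 (Z = -2*(-1/15) = 2/15 ≈ 0.13333)
(2 + 3)²*((L - 1*3)*Z) = (2 + 3)²*((3 - 1*3)*(2/15)) = 5²*((3 - 3)*(2/15)) = 25*(0*(2/15)) = 25*0 = 0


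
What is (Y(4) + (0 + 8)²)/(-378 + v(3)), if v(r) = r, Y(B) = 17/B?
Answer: -91/500 ≈ -0.18200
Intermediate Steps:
(Y(4) + (0 + 8)²)/(-378 + v(3)) = (17/4 + (0 + 8)²)/(-378 + 3) = (17*(¼) + 8²)/(-375) = (17/4 + 64)*(-1/375) = (273/4)*(-1/375) = -91/500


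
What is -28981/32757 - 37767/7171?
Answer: -1444956370/234900447 ≈ -6.1514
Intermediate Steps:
-28981/32757 - 37767/7171 = -1444956370/234900447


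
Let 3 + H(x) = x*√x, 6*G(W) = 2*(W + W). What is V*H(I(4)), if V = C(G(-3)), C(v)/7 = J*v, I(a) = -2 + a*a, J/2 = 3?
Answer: 252 - 1176*√14 ≈ -4148.2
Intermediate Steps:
J = 6 (J = 2*3 = 6)
G(W) = 2*W/3 (G(W) = (2*(W + W))/6 = (2*(2*W))/6 = (4*W)/6 = 2*W/3)
I(a) = -2 + a²
H(x) = -3 + x^(3/2) (H(x) = -3 + x*√x = -3 + x^(3/2))
C(v) = 42*v (C(v) = 7*(6*v) = 42*v)
V = -84 (V = 42*((⅔)*(-3)) = 42*(-2) = -84)
V*H(I(4)) = -84*(-3 + (-2 + 4²)^(3/2)) = -84*(-3 + (-2 + 16)^(3/2)) = -84*(-3 + 14^(3/2)) = -84*(-3 + 14*√14) = 252 - 1176*√14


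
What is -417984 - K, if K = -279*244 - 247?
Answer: -349661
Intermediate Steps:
K = -68323 (K = -68076 - 247 = -68323)
-417984 - K = -417984 - 1*(-68323) = -417984 + 68323 = -349661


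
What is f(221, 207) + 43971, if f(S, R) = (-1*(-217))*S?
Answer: 91928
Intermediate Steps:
f(S, R) = 217*S
f(221, 207) + 43971 = 217*221 + 43971 = 47957 + 43971 = 91928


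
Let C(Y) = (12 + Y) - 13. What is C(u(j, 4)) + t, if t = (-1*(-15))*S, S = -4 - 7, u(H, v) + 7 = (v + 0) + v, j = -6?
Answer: -165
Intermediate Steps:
u(H, v) = -7 + 2*v (u(H, v) = -7 + ((v + 0) + v) = -7 + (v + v) = -7 + 2*v)
S = -11
t = -165 (t = -1*(-15)*(-11) = 15*(-11) = -165)
C(Y) = -1 + Y
C(u(j, 4)) + t = (-1 + (-7 + 2*4)) - 165 = (-1 + (-7 + 8)) - 165 = (-1 + 1) - 165 = 0 - 165 = -165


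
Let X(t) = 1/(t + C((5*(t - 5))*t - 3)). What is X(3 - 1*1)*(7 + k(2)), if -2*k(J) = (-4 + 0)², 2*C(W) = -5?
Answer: 2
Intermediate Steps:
C(W) = -5/2 (C(W) = (½)*(-5) = -5/2)
X(t) = 1/(-5/2 + t) (X(t) = 1/(t - 5/2) = 1/(-5/2 + t))
k(J) = -8 (k(J) = -(-4 + 0)²/2 = -½*(-4)² = -½*16 = -8)
X(3 - 1*1)*(7 + k(2)) = (2/(-5 + 2*(3 - 1*1)))*(7 - 8) = (2/(-5 + 2*(3 - 1)))*(-1) = (2/(-5 + 2*2))*(-1) = (2/(-5 + 4))*(-1) = (2/(-1))*(-1) = (2*(-1))*(-1) = -2*(-1) = 2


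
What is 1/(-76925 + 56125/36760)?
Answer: -7352/565541375 ≈ -1.3000e-5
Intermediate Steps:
1/(-76925 + 56125/36760) = 1/(-76925 + 56125*(1/36760)) = 1/(-76925 + 11225/7352) = 1/(-565541375/7352) = -7352/565541375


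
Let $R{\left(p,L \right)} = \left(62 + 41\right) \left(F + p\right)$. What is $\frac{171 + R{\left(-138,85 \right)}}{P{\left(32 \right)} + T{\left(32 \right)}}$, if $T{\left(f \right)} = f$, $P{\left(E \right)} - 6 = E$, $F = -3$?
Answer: $- \frac{7176}{35} \approx -205.03$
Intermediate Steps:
$R{\left(p,L \right)} = -309 + 103 p$ ($R{\left(p,L \right)} = \left(62 + 41\right) \left(-3 + p\right) = 103 \left(-3 + p\right) = -309 + 103 p$)
$P{\left(E \right)} = 6 + E$
$\frac{171 + R{\left(-138,85 \right)}}{P{\left(32 \right)} + T{\left(32 \right)}} = \frac{171 + \left(-309 + 103 \left(-138\right)\right)}{\left(6 + 32\right) + 32} = \frac{171 - 14523}{38 + 32} = \frac{171 - 14523}{70} = \left(-14352\right) \frac{1}{70} = - \frac{7176}{35}$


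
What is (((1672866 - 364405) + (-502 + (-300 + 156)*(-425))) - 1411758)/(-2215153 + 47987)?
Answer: 42599/2167166 ≈ 0.019657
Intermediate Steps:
(((1672866 - 364405) + (-502 + (-300 + 156)*(-425))) - 1411758)/(-2215153 + 47987) = ((1308461 + (-502 - 144*(-425))) - 1411758)/(-2167166) = ((1308461 + (-502 + 61200)) - 1411758)*(-1/2167166) = ((1308461 + 60698) - 1411758)*(-1/2167166) = (1369159 - 1411758)*(-1/2167166) = -42599*(-1/2167166) = 42599/2167166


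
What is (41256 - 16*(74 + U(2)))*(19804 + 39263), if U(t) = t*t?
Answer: 2363152536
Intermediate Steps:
U(t) = t**2
(41256 - 16*(74 + U(2)))*(19804 + 39263) = (41256 - 16*(74 + 2**2))*(19804 + 39263) = (41256 - 16*(74 + 4))*59067 = (41256 - 16*78)*59067 = (41256 - 1248)*59067 = 40008*59067 = 2363152536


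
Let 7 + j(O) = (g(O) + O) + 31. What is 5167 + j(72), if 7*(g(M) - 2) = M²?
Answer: 42039/7 ≈ 6005.6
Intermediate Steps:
g(M) = 2 + M²/7
j(O) = 26 + O + O²/7 (j(O) = -7 + (((2 + O²/7) + O) + 31) = -7 + ((2 + O + O²/7) + 31) = -7 + (33 + O + O²/7) = 26 + O + O²/7)
5167 + j(72) = 5167 + (26 + 72 + (⅐)*72²) = 5167 + (26 + 72 + (⅐)*5184) = 5167 + (26 + 72 + 5184/7) = 5167 + 5870/7 = 42039/7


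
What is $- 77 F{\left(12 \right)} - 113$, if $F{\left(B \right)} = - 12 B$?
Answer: $10975$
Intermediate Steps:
$- 77 F{\left(12 \right)} - 113 = - 77 \left(\left(-12\right) 12\right) - 113 = \left(-77\right) \left(-144\right) - 113 = 11088 - 113 = 10975$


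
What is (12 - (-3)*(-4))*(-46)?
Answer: 0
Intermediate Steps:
(12 - (-3)*(-4))*(-46) = (12 - 1*12)*(-46) = (12 - 12)*(-46) = 0*(-46) = 0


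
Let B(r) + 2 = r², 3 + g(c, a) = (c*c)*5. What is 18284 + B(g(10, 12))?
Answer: 265291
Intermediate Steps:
g(c, a) = -3 + 5*c² (g(c, a) = -3 + (c*c)*5 = -3 + c²*5 = -3 + 5*c²)
B(r) = -2 + r²
18284 + B(g(10, 12)) = 18284 + (-2 + (-3 + 5*10²)²) = 18284 + (-2 + (-3 + 5*100)²) = 18284 + (-2 + (-3 + 500)²) = 18284 + (-2 + 497²) = 18284 + (-2 + 247009) = 18284 + 247007 = 265291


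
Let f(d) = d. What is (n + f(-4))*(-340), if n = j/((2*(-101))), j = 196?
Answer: 170680/101 ≈ 1689.9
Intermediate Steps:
n = -98/101 (n = 196/((2*(-101))) = 196/(-202) = 196*(-1/202) = -98/101 ≈ -0.97030)
(n + f(-4))*(-340) = (-98/101 - 4)*(-340) = -502/101*(-340) = 170680/101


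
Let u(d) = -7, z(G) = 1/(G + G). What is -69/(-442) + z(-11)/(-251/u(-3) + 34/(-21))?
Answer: 270540/1747889 ≈ 0.15478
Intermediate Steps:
z(G) = 1/(2*G)
-69/(-442) + z(-11)/(-251/u(-3) + 34/(-21)) = -69/(-442) + ((1/2)/(-11))/(-251/(-7) + 34/(-21)) = -69*(-1/442) + ((1/2)*(-1/11))/(-251*(-1/7) + 34*(-1/21)) = 69/442 - 1/(22*(251/7 - 34/21)) = 69/442 - 1/(22*719/21) = 69/442 - 1/22*21/719 = 69/442 - 21/15818 = 270540/1747889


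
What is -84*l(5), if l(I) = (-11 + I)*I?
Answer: 2520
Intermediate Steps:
l(I) = I*(-11 + I)
-84*l(5) = -420*(-11 + 5) = -420*(-6) = -84*(-30) = 2520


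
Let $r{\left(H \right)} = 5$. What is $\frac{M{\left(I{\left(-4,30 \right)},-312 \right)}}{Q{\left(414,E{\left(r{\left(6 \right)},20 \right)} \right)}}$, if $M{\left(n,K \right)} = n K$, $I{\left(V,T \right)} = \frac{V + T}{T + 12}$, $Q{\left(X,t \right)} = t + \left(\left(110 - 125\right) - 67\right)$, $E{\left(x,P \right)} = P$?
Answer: $\frac{676}{217} \approx 3.1152$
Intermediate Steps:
$Q{\left(X,t \right)} = -82 + t$ ($Q{\left(X,t \right)} = t - 82 = -82 + t$)
$I{\left(V,T \right)} = \frac{T + V}{12 + T}$
$M{\left(n,K \right)} = K n$
$\frac{M{\left(I{\left(-4,30 \right)},-312 \right)}}{Q{\left(414,E{\left(r{\left(6 \right)},20 \right)} \right)}} = \frac{\left(-312\right) \frac{30 - 4}{12 + 30}}{-82 + 20} = \frac{\left(-312\right) \frac{1}{42} \cdot 26}{-62} = - 312 \cdot \frac{1}{42} \cdot 26 \left(- \frac{1}{62}\right) = \left(-312\right) \frac{13}{21} \left(- \frac{1}{62}\right) = \left(- \frac{1352}{7}\right) \left(- \frac{1}{62}\right) = \frac{676}{217}$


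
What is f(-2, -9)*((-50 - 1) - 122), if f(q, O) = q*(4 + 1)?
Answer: 1730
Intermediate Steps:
f(q, O) = 5*q (f(q, O) = q*5 = 5*q)
f(-2, -9)*((-50 - 1) - 122) = (5*(-2))*((-50 - 1) - 122) = -10*(-51 - 122) = -10*(-173) = 1730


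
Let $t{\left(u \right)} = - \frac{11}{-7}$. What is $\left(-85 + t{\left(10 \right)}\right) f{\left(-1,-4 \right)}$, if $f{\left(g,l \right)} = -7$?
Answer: $584$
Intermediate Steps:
$t{\left(u \right)} = \frac{11}{7}$ ($t{\left(u \right)} = \left(-11\right) \left(- \frac{1}{7}\right) = \frac{11}{7}$)
$\left(-85 + t{\left(10 \right)}\right) f{\left(-1,-4 \right)} = \left(-85 + \frac{11}{7}\right) \left(-7\right) = \left(- \frac{584}{7}\right) \left(-7\right) = 584$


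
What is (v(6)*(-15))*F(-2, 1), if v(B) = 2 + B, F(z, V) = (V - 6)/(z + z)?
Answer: -150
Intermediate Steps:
F(z, V) = (-6 + V)/(2*z) (F(z, V) = (-6 + V)/((2*z)) = (-6 + V)*(1/(2*z)) = (-6 + V)/(2*z))
(v(6)*(-15))*F(-2, 1) = ((2 + 6)*(-15))*((1/2)*(-6 + 1)/(-2)) = (8*(-15))*((1/2)*(-1/2)*(-5)) = -120*5/4 = -150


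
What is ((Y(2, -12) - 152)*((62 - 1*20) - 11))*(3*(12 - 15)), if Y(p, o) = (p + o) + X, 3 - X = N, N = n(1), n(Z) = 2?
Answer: 44919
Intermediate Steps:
N = 2
X = 1 (X = 3 - 1*2 = 3 - 2 = 1)
Y(p, o) = 1 + o + p (Y(p, o) = (p + o) + 1 = (o + p) + 1 = 1 + o + p)
((Y(2, -12) - 152)*((62 - 1*20) - 11))*(3*(12 - 15)) = (((1 - 12 + 2) - 152)*((62 - 1*20) - 11))*(3*(12 - 15)) = ((-9 - 152)*((62 - 20) - 11))*(3*(-3)) = -161*(42 - 11)*(-9) = -161*31*(-9) = -4991*(-9) = 44919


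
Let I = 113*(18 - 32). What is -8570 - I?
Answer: -6988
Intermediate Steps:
I = -1582 (I = 113*(-14) = -1582)
-8570 - I = -8570 - 1*(-1582) = -8570 + 1582 = -6988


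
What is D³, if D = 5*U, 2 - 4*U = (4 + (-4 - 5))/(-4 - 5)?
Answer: 274625/46656 ≈ 5.8862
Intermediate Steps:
U = 13/36 (U = ½ - (4 + (-4 - 5))/(4*(-4 - 5)) = ½ - (4 - 9)/(4*(-9)) = ½ - (-5)*(-1)/(4*9) = ½ - ¼*5/9 = ½ - 5/36 = 13/36 ≈ 0.36111)
D = 65/36 (D = 5*(13/36) = 65/36 ≈ 1.8056)
D³ = (65/36)³ = 274625/46656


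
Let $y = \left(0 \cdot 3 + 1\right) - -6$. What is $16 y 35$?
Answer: $3920$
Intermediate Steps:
$y = 7$ ($y = \left(0 + 1\right) + 6 = 1 + 6 = 7$)
$16 y 35 = 16 \cdot 7 \cdot 35 = 112 \cdot 35 = 3920$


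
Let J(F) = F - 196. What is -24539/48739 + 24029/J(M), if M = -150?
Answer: -1179639925/16863694 ≈ -69.951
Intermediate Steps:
J(F) = -196 + F
-24539/48739 + 24029/J(M) = -24539/48739 + 24029/(-196 - 150) = -24539*1/48739 + 24029/(-346) = -24539/48739 + 24029*(-1/346) = -24539/48739 - 24029/346 = -1179639925/16863694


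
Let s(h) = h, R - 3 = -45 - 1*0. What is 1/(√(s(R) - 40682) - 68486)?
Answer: -34243/2345186460 - I*√10181/2345186460 ≈ -1.4601e-5 - 4.3025e-8*I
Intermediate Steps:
R = -42 (R = 3 + (-45 - 1*0) = 3 + (-45 + 0) = 3 - 45 = -42)
1/(√(s(R) - 40682) - 68486) = 1/(√(-42 - 40682) - 68486) = 1/(√(-40724) - 68486) = 1/(2*I*√10181 - 68486) = 1/(-68486 + 2*I*√10181)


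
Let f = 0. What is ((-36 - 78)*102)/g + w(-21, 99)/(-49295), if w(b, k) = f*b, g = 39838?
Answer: -5814/19919 ≈ -0.29188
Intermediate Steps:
w(b, k) = 0 (w(b, k) = 0*b = 0)
((-36 - 78)*102)/g + w(-21, 99)/(-49295) = ((-36 - 78)*102)/39838 + 0/(-49295) = -114*102*(1/39838) + 0*(-1/49295) = -11628*1/39838 + 0 = -5814/19919 + 0 = -5814/19919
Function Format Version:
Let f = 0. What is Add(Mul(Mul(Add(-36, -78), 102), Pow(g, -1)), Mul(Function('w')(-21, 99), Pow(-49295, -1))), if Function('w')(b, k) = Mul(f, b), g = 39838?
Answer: Rational(-5814, 19919) ≈ -0.29188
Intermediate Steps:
Function('w')(b, k) = 0 (Function('w')(b, k) = Mul(0, b) = 0)
Add(Mul(Mul(Add(-36, -78), 102), Pow(g, -1)), Mul(Function('w')(-21, 99), Pow(-49295, -1))) = Add(Mul(Mul(Add(-36, -78), 102), Pow(39838, -1)), Mul(0, Pow(-49295, -1))) = Add(Mul(Mul(-114, 102), Rational(1, 39838)), Mul(0, Rational(-1, 49295))) = Add(Mul(-11628, Rational(1, 39838)), 0) = Add(Rational(-5814, 19919), 0) = Rational(-5814, 19919)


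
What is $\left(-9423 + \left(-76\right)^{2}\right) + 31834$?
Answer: $28187$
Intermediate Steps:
$\left(-9423 + \left(-76\right)^{2}\right) + 31834 = \left(-9423 + 5776\right) + 31834 = -3647 + 31834 = 28187$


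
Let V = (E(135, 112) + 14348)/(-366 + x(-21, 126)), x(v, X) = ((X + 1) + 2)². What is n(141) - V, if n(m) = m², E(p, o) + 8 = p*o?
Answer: 21568921/1085 ≈ 19879.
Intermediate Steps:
E(p, o) = -8 + o*p (E(p, o) = -8 + p*o = -8 + o*p)
x(v, X) = (3 + X)² (x(v, X) = ((1 + X) + 2)² = (3 + X)²)
V = 1964/1085 (V = ((-8 + 112*135) + 14348)/(-366 + (3 + 126)²) = ((-8 + 15120) + 14348)/(-366 + 129²) = (15112 + 14348)/(-366 + 16641) = 29460/16275 = 29460*(1/16275) = 1964/1085 ≈ 1.8101)
n(141) - V = 141² - 1*1964/1085 = 19881 - 1964/1085 = 21568921/1085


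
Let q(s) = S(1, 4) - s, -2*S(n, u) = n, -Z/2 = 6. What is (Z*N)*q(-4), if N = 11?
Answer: -462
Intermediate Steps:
Z = -12 (Z = -2*6 = -12)
S(n, u) = -n/2
q(s) = -½ - s (q(s) = -½*1 - s = -½ - s)
(Z*N)*q(-4) = (-12*11)*(-½ - 1*(-4)) = -132*(-½ + 4) = -132*7/2 = -462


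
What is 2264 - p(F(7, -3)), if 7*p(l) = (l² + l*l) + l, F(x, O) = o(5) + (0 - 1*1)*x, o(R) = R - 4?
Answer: 15782/7 ≈ 2254.6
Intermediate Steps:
o(R) = -4 + R
F(x, O) = 1 - x (F(x, O) = (-4 + 5) + (0 - 1*1)*x = 1 + (0 - 1)*x = 1 - x)
p(l) = l/7 + 2*l²/7 (p(l) = ((l² + l*l) + l)/7 = ((l² + l²) + l)/7 = (2*l² + l)/7 = (l + 2*l²)/7 = l/7 + 2*l²/7)
2264 - p(F(7, -3)) = 2264 - (1 - 1*7)*(1 + 2*(1 - 1*7))/7 = 2264 - (1 - 7)*(1 + 2*(1 - 7))/7 = 2264 - (-6)*(1 + 2*(-6))/7 = 2264 - (-6)*(1 - 12)/7 = 2264 - (-6)*(-11)/7 = 2264 - 1*66/7 = 2264 - 66/7 = 15782/7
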